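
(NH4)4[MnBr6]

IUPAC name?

The 4 ammonium counter-ions carry a total charge of +4, so each complex ion is 4−.
Ligand charges: 6×bromo (-1 each); total -6. So Mn + (-6) = 4−, giving Mn = +2.
The complex ion is anionic, so manganese takes the -ate form manganate(II).

ammonium hexabromomanganate(II)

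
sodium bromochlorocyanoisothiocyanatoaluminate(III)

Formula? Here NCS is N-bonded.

Na[AlBrCl(CN)(NCS)]

Ligands: 1 chloro (Cl, -1), 1 bromo (Br, -1), 1 cyano (CN, -1), 1 isothiocyanato (NCS, -1). Ligand charge sum = -4.
With Al in oxidation state +3, the complex ion is [Al...]^1−.
Charge balance with sodium (+1) requires 1 complex ion per 1 sodium.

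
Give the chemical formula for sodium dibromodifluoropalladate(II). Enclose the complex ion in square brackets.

Ligands: 2 bromo (Br, -1), 2 fluoro (F, -1). Ligand charge sum = -4.
With Pd in oxidation state +2, the complex ion is [Pd...]^2−.
Charge balance with sodium (+1) requires 1 complex ion per 2 sodium.

Na2[PdBr2F2]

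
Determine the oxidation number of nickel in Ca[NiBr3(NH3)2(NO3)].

+2

1 calcium outside the brackets (+2 each) → the complex ion is 2−.
Ligand charges: 1×NO3 = -1; 3×Br = -3; 2×NH3 neutral; sum -4.
Ni + (-4) = 2− ⇒ Ni is +2.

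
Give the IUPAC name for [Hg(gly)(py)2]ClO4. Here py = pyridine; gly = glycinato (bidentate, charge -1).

(glycinato)bis(pyridine)mercury(II) perchlorate

The 1 perchlorate counter-ion carries a total charge of -1, so each complex ion is 1+.
Ligand charges: 2×pyridine (neutral), 1×glycinato (-1 each); total -1. So Hg + (-1) = 1+, giving Hg = +2.
Ligands are named alphabetically: glycinato before pyridine.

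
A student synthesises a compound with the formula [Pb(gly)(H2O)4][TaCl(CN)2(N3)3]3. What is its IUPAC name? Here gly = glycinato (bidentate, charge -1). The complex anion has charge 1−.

tetraaqua(glycinato)lead(IV) triazidochlorodicyanotantalate(V)

The complex anion is given as 1−; its ligand charges sum to -6, so Ta = +5.
With 3 anions per cation, the cation must be 3×1 = 3+.
Cation: ligand charges sum to -1; for the ion to be 3+, Pb = +4.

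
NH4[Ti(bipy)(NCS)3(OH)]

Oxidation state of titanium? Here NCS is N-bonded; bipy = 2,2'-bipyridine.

1 ammonium outside the brackets (+1 each) → the complex ion is 1−.
Ligand charges: 3×NCS = -3; 1×OH = -1; 1×bipy neutral; sum -4.
Ti + (-4) = 1− ⇒ Ti is +3.

+3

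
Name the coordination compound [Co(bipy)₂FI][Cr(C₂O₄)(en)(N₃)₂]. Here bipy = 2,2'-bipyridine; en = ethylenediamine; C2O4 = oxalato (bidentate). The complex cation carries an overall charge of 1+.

The complex cation is given as 1+; its ligand charges sum to -2, so Co = +3.
A 1:1 salt means the anion carries the equal and opposite charge, 1−.
Anion: ligand charges sum to -4; for the ion to be 1−, Cr = +3.

bis(2,2'-bipyridine)fluoroiodocobalt(III) diazido(ethylenediamine)oxalatochromate(III)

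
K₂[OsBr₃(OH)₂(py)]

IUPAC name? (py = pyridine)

potassium tribromodihydroxo(pyridine)osmate(III)

The 2 potassium counter-ions carry a total charge of +2, so each complex ion is 2−.
Ligand charges: 3×bromo (-1 each), 1×pyridine (neutral), 2×hydroxo (-1 each); total -5. So Os + (-5) = 2−, giving Os = +3.
The complex ion is anionic, so osmium takes the -ate form osmate(III).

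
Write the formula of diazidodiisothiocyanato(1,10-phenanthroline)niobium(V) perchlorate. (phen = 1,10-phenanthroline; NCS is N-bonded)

Ligands: 1 1,10-phenanthroline (phen, neutral), 2 azido (N3, -1), 2 isothiocyanato (NCS, -1). Ligand charge sum = -4.
With Nb in oxidation state +5, the complex ion is [Nb...]^1+.
Charge balance with perchlorate (-1) requires 1 complex ion per 1 perchlorate.

[Nb(N3)2(NCS)2(phen)]ClO4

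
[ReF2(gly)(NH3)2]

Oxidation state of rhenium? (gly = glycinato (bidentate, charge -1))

+3

No counter-ion: the bracketed complex is neutral.
Ligand charges: 1×gly = -1; 2×NH3 neutral; 2×F = -2; sum -3.
Re + (-3) = 0 ⇒ Re is +3.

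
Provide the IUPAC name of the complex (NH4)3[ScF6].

ammonium hexafluoroscandate(III)

The 3 ammonium counter-ions carry a total charge of +3, so each complex ion is 3−.
Ligand charges: 6×fluoro (-1 each); total -6. So Sc + (-6) = 3−, giving Sc = +3.
The complex ion is anionic, so scandium takes the -ate form scandate(III).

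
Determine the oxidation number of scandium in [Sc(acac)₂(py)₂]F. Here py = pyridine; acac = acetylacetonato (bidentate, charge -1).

+3

1 fluoride outside the brackets (-1 each) → the complex ion is 1+.
Ligand charges: 2×py neutral; 2×acac = -2; sum -2.
Sc + (-2) = 1+ ⇒ Sc is +3.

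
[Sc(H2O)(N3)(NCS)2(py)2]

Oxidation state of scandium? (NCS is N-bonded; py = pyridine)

No counter-ion: the bracketed complex is neutral.
Ligand charges: 1×N3 = -1; 2×NCS = -2; 1×H2O neutral; 2×py neutral; sum -3.
Sc + (-3) = 0 ⇒ Sc is +3.

+3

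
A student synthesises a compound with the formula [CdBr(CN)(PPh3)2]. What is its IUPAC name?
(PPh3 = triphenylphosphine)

bromocyanobis(triphenylphosphine)cadmium(II)

There is no counter-ion, so the complex is neutral overall.
Ligand charges: 1×cyano (-1 each), 2×triphenylphosphine (neutral), 1×bromo (-1 each); total -2. So Cd + (-2) = 0, giving Cd = +2.
Ligands are named alphabetically: bromo before cyano before triphenylphosphine.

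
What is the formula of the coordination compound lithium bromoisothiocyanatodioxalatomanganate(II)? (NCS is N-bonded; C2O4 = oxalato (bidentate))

Li4[MnBr(C2O4)2(NCS)]

Ligands: 1 bromo (Br, -1), 1 isothiocyanato (NCS, -1), 2 oxalato (C2O4, -2). Ligand charge sum = -6.
Charge balance with lithium (+1) requires 1 complex ion per 4 lithium.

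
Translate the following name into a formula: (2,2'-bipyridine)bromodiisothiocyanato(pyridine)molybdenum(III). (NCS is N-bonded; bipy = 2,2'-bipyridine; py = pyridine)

Ligands: 2 isothiocyanato (NCS, -1), 1 bromo (Br, -1), 1 2,2'-bipyridine (bipy, neutral), 1 pyridine (py, neutral). Ligand charge sum = -3.
With Mo in oxidation state +3, the complex ion is [Mo...].

[Mo(bipy)Br(NCS)2(py)]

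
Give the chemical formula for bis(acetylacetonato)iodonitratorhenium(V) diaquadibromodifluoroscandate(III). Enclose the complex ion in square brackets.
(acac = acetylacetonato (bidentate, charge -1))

Cation [Re…]: ligand charges -4, Re(V) ⇒ ion charge 1+.
Anion [Sc…]: ligand charges -4, Sc(III) ⇒ ion charge 1−.
One 1+ cation balances one 1− anion.

[Re(acac)2I(NO3)][ScBr2F2(H2O)2]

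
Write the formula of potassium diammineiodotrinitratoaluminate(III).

K[AlI(NH3)2(NO3)3]

Ligands: 3 nitrato (NO3, -1), 2 ammine (NH3, neutral), 1 iodo (I, -1). Ligand charge sum = -4.
With Al in oxidation state +3, the complex ion is [Al...]^1−.
Charge balance with potassium (+1) requires 1 complex ion per 1 potassium.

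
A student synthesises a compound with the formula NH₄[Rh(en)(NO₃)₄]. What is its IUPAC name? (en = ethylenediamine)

The 1 ammonium counter-ion carries a total charge of +1, so each complex ion is 1−.
Ligand charges: 1×ethylenediamine (neutral), 4×nitrato (-1 each); total -4. So Rh + (-4) = 1−, giving Rh = +3.
Ligands are named alphabetically: ethylenediamine before nitrato.
The complex ion is anionic, so rhodium takes the -ate form rhodate(III).

ammonium (ethylenediamine)tetranitratorhodate(III)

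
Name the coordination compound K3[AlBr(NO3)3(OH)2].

The 3 potassium counter-ions carry a total charge of +3, so each complex ion is 3−.
Ligand charges: 3×nitrato (-1 each), 1×bromo (-1 each), 2×hydroxo (-1 each); total -6. So Al + (-6) = 3−, giving Al = +3.
The complex ion is anionic, so aluminium takes the -ate form aluminate(III).

potassium bromodihydroxotrinitratoaluminate(III)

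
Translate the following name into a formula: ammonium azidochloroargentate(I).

NH4[AgCl(N3)]

Ligands: 1 chloro (Cl, -1), 1 azido (N3, -1). Ligand charge sum = -2.
Charge balance with ammonium (+1) requires 1 complex ion per 1 ammonium.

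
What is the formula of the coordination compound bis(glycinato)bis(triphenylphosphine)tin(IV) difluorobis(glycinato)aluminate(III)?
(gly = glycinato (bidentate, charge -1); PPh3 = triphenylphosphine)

Cation [Sn…]: ligand charges -2, Sn(IV) ⇒ ion charge 2+.
Anion [Al…]: ligand charges -4, Al(III) ⇒ ion charge 1−.
One 2+ cation requires 2 of the 1− anion.

[Sn(gly)2(PPh3)2][AlF2(gly)2]2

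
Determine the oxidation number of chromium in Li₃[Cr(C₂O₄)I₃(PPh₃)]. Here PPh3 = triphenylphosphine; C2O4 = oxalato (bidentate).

3 lithium outside the brackets (+1 each) → the complex ion is 3−.
Ligand charges: 1×PPh3 neutral; 3×I = -3; 1×C2O4 = -2; sum -5.
Cr + (-5) = 3− ⇒ Cr is +2.

+2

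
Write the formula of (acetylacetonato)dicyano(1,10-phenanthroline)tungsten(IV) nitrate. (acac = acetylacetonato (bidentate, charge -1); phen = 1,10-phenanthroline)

[W(acac)(CN)2(phen)]NO3

Ligands: 1 acetylacetonato (acac, -1), 2 cyano (CN, -1), 1 1,10-phenanthroline (phen, neutral). Ligand charge sum = -3.
Charge balance with nitrate (-1) requires 1 complex ion per 1 nitrate.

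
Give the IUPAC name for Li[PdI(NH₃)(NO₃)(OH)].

The 1 lithium counter-ion carries a total charge of +1, so each complex ion is 1−.
Ligand charges: 1×nitrato (-1 each), 1×ammine (neutral), 1×hydroxo (-1 each), 1×iodo (-1 each); total -3. So Pd + (-3) = 1−, giving Pd = +2.
Ligands are named alphabetically: ammine before hydroxo before iodo before nitrato.
The complex ion is anionic, so palladium takes the -ate form palladate(II).

lithium amminehydroxoiodonitratopalladate(II)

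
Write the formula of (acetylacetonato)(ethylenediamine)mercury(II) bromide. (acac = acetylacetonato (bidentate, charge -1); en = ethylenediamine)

[Hg(acac)(en)]Br

Ligands: 1 acetylacetonato (acac, -1), 1 ethylenediamine (en, neutral). Ligand charge sum = -1.
With Hg in oxidation state +2, the complex ion is [Hg...]^1+.
Charge balance with bromide (-1) requires 1 complex ion per 1 bromide.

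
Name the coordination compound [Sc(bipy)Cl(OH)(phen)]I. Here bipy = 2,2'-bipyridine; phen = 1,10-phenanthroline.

The 1 iodide counter-ion carries a total charge of -1, so each complex ion is 1+.
Ligand charges: 1×chloro (-1 each), 1×hydroxo (-1 each), 1×2,2'-bipyridine (neutral), 1×1,10-phenanthroline (neutral); total -2. So Sc + (-2) = 1+, giving Sc = +3.
Ligands are named alphabetically: bipyridine before chloro before hydroxo before phenanthroline.

(2,2'-bipyridine)chlorohydroxo(1,10-phenanthroline)scandium(III) iodide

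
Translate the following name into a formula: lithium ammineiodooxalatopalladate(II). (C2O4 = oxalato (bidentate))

Ligands: 1 ammine (NH3, neutral), 1 iodo (I, -1), 1 oxalato (C2O4, -2). Ligand charge sum = -3.
With Pd in oxidation state +2, the complex ion is [Pd...]^1−.
Charge balance with lithium (+1) requires 1 complex ion per 1 lithium.

Li[Pd(C2O4)I(NH3)]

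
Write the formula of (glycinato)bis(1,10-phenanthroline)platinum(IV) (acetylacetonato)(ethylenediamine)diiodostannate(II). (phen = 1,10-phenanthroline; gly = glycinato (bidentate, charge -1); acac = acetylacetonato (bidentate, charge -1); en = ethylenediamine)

Cation [Pt…]: ligand charges -1, Pt(IV) ⇒ ion charge 3+.
Anion [Sn…]: ligand charges -3, Sn(II) ⇒ ion charge 1−.

[Pt(gly)(phen)2][Sn(acac)(en)I2]3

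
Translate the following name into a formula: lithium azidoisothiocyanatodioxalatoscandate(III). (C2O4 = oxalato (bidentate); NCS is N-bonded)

Ligands: 2 oxalato (C2O4, -2), 1 isothiocyanato (NCS, -1), 1 azido (N3, -1). Ligand charge sum = -6.
With Sc in oxidation state +3, the complex ion is [Sc...]^3−.
Charge balance with lithium (+1) requires 1 complex ion per 3 lithium.

Li3[Sc(C2O4)2(N3)(NCS)]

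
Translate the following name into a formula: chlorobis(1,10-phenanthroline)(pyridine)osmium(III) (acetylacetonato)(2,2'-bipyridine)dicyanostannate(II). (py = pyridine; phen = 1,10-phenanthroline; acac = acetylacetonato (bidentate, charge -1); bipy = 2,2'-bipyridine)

[OsCl(phen)2(py)][Sn(acac)(bipy)(CN)2]2

Cation [Os…]: ligand charges -1, Os(III) ⇒ ion charge 2+.
Anion [Sn…]: ligand charges -3, Sn(II) ⇒ ion charge 1−.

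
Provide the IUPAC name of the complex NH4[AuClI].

ammonium chloroiodoaurate(I)

The 1 ammonium counter-ion carries a total charge of +1, so each complex ion is 1−.
Ligand charges: 1×iodo (-1 each), 1×chloro (-1 each); total -2. So Au + (-2) = 1−, giving Au = +1.
The complex ion is anionic, so gold takes the -ate form aurate(I).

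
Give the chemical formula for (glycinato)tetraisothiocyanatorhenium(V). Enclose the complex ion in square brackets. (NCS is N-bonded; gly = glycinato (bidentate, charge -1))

Ligands: 4 isothiocyanato (NCS, -1), 1 glycinato (gly, -1). Ligand charge sum = -5.
With Re in oxidation state +5, the complex ion is [Re...].

[Re(gly)(NCS)4]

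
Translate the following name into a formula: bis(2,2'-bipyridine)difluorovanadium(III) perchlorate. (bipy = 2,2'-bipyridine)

Ligands: 2 fluoro (F, -1), 2 2,2'-bipyridine (bipy, neutral). Ligand charge sum = -2.
Charge balance with perchlorate (-1) requires 1 complex ion per 1 perchlorate.

[V(bipy)2F2]ClO4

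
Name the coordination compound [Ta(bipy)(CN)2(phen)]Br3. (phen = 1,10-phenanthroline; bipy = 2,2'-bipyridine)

The 3 bromide counter-ions carry a total charge of -3, so each complex ion is 3+.
Ligand charges: 2×cyano (-1 each), 1×1,10-phenanthroline (neutral), 1×2,2'-bipyridine (neutral); total -2. So Ta + (-2) = 3+, giving Ta = +5.
Ligands are named alphabetically: bipyridine before cyano before phenanthroline.

(2,2'-bipyridine)dicyano(1,10-phenanthroline)tantalum(V) bromide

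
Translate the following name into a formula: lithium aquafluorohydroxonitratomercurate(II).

Li[HgF(H2O)(NO3)(OH)]

Ligands: 1 nitrato (NO3, -1), 1 hydroxo (OH, -1), 1 aqua (H2O, neutral), 1 fluoro (F, -1). Ligand charge sum = -3.
With Hg in oxidation state +2, the complex ion is [Hg...]^1−.
Charge balance with lithium (+1) requires 1 complex ion per 1 lithium.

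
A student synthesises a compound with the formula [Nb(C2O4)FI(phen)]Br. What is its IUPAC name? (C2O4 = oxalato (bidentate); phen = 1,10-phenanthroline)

The 1 bromide counter-ion carries a total charge of -1, so each complex ion is 1+.
Ligand charges: 1×oxalato (-2 each), 1×1,10-phenanthroline (neutral), 1×fluoro (-1 each), 1×iodo (-1 each); total -4. So Nb + (-4) = 1+, giving Nb = +5.
Ligands are named alphabetically: fluoro before iodo before oxalato before phenanthroline.

fluoroiodooxalato(1,10-phenanthroline)niobium(V) bromide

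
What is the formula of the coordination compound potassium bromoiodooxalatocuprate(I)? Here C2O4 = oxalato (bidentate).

K3[CuBr(C2O4)I]

Ligands: 1 oxalato (C2O4, -2), 1 iodo (I, -1), 1 bromo (Br, -1). Ligand charge sum = -4.
Charge balance with potassium (+1) requires 1 complex ion per 3 potassium.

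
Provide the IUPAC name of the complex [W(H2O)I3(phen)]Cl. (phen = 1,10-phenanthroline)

The 1 chloride counter-ion carries a total charge of -1, so each complex ion is 1+.
Ligand charges: 1×1,10-phenanthroline (neutral), 1×aqua (neutral), 3×iodo (-1 each); total -3. So W + (-3) = 1+, giving W = +4.
Ligands are named alphabetically: aqua before iodo before phenanthroline.

aquatriiodo(1,10-phenanthroline)tungsten(IV) chloride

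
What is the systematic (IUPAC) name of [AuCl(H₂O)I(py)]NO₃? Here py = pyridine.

aquachloroiodo(pyridine)gold(III) nitrate

The 1 nitrate counter-ion carries a total charge of -1, so each complex ion is 1+.
Ligand charges: 1×pyridine (neutral), 1×iodo (-1 each), 1×chloro (-1 each), 1×aqua (neutral); total -2. So Au + (-2) = 1+, giving Au = +3.
Ligands are named alphabetically: aqua before chloro before iodo before pyridine.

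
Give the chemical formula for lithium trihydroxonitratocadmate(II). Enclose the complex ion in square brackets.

Li2[Cd(NO3)(OH)3]

Ligands: 3 hydroxo (OH, -1), 1 nitrato (NO3, -1). Ligand charge sum = -4.
With Cd in oxidation state +2, the complex ion is [Cd...]^2−.
Charge balance with lithium (+1) requires 1 complex ion per 2 lithium.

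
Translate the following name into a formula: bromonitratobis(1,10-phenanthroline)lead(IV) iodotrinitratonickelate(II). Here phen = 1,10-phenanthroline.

Cation [Pb…]: ligand charges -2, Pb(IV) ⇒ ion charge 2+.
Anion [Ni…]: ligand charges -4, Ni(II) ⇒ ion charge 2−.

[PbBr(NO3)(phen)2][NiI(NO3)3]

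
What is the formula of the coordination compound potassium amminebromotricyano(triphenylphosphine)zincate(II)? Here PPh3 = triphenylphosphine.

K2[ZnBr(CN)3(NH3)(PPh3)]

Ligands: 3 cyano (CN, -1), 1 triphenylphosphine (PPh3, neutral), 1 bromo (Br, -1), 1 ammine (NH3, neutral). Ligand charge sum = -4.
Charge balance with potassium (+1) requires 1 complex ion per 2 potassium.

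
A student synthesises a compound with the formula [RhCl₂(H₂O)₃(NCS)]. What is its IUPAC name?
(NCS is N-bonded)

There is no counter-ion, so the complex is neutral overall.
Ligand charges: 3×aqua (neutral), 1×isothiocyanato (-1 each), 2×chloro (-1 each); total -3. So Rh + (-3) = 0, giving Rh = +3.
Ligands are named alphabetically: aqua before chloro before isothiocyanato.

triaquadichloroisothiocyanatorhodium(III)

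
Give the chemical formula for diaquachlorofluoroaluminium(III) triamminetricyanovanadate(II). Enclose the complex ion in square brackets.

[AlClF(H2O)2][V(CN)3(NH3)3]

Cation [Al…]: ligand charges -2, Al(III) ⇒ ion charge 1+.
Anion [V…]: ligand charges -3, V(II) ⇒ ion charge 1−.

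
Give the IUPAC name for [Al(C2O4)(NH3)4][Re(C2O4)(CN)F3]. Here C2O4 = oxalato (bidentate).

tetraammineoxalatoaluminium(III) cyanotrifluorooxalatorhenate(V)

Both ions are complex: the cation is named first with the plain metal name, the anion second with the -ate form; each ion's ligands are alphabetised independently.
Aluminium is always +3 in its complexes; the cation's ligand charges sum to -2, so the complex cation is 1+.
A 1:1 salt means the anion carries the equal and opposite charge, 1−.
Anion: ligand charges sum to -6; for the ion to be 1−, Re = +5.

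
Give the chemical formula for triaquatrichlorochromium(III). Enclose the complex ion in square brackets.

Ligands: 3 aqua (H2O, neutral), 3 chloro (Cl, -1). Ligand charge sum = -3.
With Cr in oxidation state +3, the complex ion is [Cr...].

[CrCl3(H2O)3]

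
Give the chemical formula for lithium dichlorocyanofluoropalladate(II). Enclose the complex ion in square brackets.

Ligands: 1 fluoro (F, -1), 1 cyano (CN, -1), 2 chloro (Cl, -1). Ligand charge sum = -4.
With Pd in oxidation state +2, the complex ion is [Pd...]^2−.
Charge balance with lithium (+1) requires 1 complex ion per 2 lithium.

Li2[PdCl2(CN)F]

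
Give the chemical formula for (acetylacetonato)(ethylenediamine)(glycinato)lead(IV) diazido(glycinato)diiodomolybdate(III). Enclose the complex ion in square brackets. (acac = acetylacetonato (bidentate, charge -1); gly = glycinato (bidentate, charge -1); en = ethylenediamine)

Cation [Pb…]: ligand charges -2, Pb(IV) ⇒ ion charge 2+.
Anion [Mo…]: ligand charges -5, Mo(III) ⇒ ion charge 2−.
One 2+ cation balances one 2− anion.

[Pb(acac)(en)(gly)][Mo(gly)I2(N3)2]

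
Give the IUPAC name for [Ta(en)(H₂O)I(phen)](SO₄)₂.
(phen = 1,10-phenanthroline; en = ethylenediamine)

The 2 sulfate counter-ions carry a total charge of -4, so each complex ion is 4+.
Ligand charges: 1×1,10-phenanthroline (neutral), 1×aqua (neutral), 1×ethylenediamine (neutral), 1×iodo (-1 each); total -1. So Ta + (-1) = 4+, giving Ta = +5.
Ligands are named alphabetically: aqua before ethylenediamine before iodo before phenanthroline.

aqua(ethylenediamine)iodo(1,10-phenanthroline)tantalum(V) sulfate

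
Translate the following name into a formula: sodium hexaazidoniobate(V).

Na[Nb(N3)6]

Ligands: 6 azido (N3, -1). Ligand charge sum = -6.
With Nb in oxidation state +5, the complex ion is [Nb...]^1−.
Charge balance with sodium (+1) requires 1 complex ion per 1 sodium.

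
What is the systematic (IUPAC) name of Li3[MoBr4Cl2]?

The 3 lithium counter-ions carry a total charge of +3, so each complex ion is 3−.
Ligand charges: 2×chloro (-1 each), 4×bromo (-1 each); total -6. So Mo + (-6) = 3−, giving Mo = +3.
The complex ion is anionic, so molybdenum takes the -ate form molybdate(III).

lithium tetrabromodichloromolybdate(III)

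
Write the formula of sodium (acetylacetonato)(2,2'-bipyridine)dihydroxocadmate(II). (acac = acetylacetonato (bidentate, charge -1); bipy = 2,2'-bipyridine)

Na[Cd(acac)(bipy)(OH)2]

Ligands: 2 hydroxo (OH, -1), 1 acetylacetonato (acac, -1), 1 2,2'-bipyridine (bipy, neutral). Ligand charge sum = -3.
With Cd in oxidation state +2, the complex ion is [Cd...]^1−.
Charge balance with sodium (+1) requires 1 complex ion per 1 sodium.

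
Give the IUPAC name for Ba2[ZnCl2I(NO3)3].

barium dichloroiodotrinitratozincate(II)

The 2 barium counter-ions carry a total charge of +4, so each complex ion is 4−.
Ligand charges: 2×chloro (-1 each), 3×nitrato (-1 each), 1×iodo (-1 each); total -6. So Zn + (-6) = 4−, giving Zn = +2.
Ligands are named alphabetically: chloro before iodo before nitrato.
The complex ion is anionic, so zinc takes the -ate form zincate(II).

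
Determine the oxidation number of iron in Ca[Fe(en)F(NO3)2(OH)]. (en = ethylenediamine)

+2

1 calcium outside the brackets (+2 each) → the complex ion is 2−.
Ligand charges: 1×OH = -1; 1×en neutral; 1×F = -1; 2×NO3 = -2; sum -4.
Fe + (-4) = 2− ⇒ Fe is +2.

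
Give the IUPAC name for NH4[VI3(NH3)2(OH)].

The 1 ammonium counter-ion carries a total charge of +1, so each complex ion is 1−.
Ligand charges: 2×ammine (neutral), 3×iodo (-1 each), 1×hydroxo (-1 each); total -4. So V + (-4) = 1−, giving V = +3.
Ligands are named alphabetically: ammine before hydroxo before iodo.
The complex ion is anionic, so vanadium takes the -ate form vanadate(III).

ammonium diamminehydroxotriiodovanadate(III)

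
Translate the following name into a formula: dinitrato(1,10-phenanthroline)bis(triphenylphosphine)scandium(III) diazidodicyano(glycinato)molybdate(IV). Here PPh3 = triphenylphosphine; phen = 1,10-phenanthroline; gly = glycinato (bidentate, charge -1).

[Sc(NO3)2(phen)(PPh3)2][Mo(CN)2(gly)(N3)2]

Cation [Sc…]: ligand charges -2, Sc(III) ⇒ ion charge 1+.
Anion [Mo…]: ligand charges -5, Mo(IV) ⇒ ion charge 1−.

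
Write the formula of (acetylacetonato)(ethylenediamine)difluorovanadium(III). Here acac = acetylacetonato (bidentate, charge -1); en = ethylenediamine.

[V(acac)(en)F2]

Ligands: 2 fluoro (F, -1), 1 acetylacetonato (acac, -1), 1 ethylenediamine (en, neutral). Ligand charge sum = -3.
With V in oxidation state +3, the complex ion is [V...].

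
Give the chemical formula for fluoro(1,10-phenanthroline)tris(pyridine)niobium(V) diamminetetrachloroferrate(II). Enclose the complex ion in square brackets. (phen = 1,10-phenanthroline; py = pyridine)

Cation [Nb…]: ligand charges -1, Nb(V) ⇒ ion charge 4+.
Anion [Fe…]: ligand charges -4, Fe(II) ⇒ ion charge 2−.
One 4+ cation requires 2 of the 2− anion.

[NbF(phen)(py)3][FeCl4(NH3)2]2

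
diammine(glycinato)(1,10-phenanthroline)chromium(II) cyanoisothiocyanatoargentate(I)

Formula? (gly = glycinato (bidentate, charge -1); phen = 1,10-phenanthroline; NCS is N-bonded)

Cation [Cr…]: ligand charges -1, Cr(II) ⇒ ion charge 1+.
Anion [Ag…]: ligand charges -2, Ag(I) ⇒ ion charge 1−.

[Cr(gly)(NH3)2(phen)][Ag(CN)(NCS)]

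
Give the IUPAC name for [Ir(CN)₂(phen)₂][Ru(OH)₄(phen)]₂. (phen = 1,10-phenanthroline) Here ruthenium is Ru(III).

Ru is given as +3; the anion's ligand charges sum to -4, so the complex anion is 1−.
With 2 anions per cation, the cation must be 2×1 = 2+.
Cation: ligand charges sum to -2; for the ion to be 2+, Ir = +4.

dicyanobis(1,10-phenanthroline)iridium(IV) tetrahydroxo(1,10-phenanthroline)ruthenate(III)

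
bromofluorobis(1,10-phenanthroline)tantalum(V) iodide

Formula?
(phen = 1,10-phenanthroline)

Ligands: 1 fluoro (F, -1), 2 1,10-phenanthroline (phen, neutral), 1 bromo (Br, -1). Ligand charge sum = -2.
Charge balance with iodide (-1) requires 1 complex ion per 3 iodide.

[TaBrF(phen)2]I3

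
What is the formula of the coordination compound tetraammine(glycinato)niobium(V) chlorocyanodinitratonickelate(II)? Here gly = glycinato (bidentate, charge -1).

[Nb(gly)(NH3)4][NiCl(CN)(NO3)2]2

Cation [Nb…]: ligand charges -1, Nb(V) ⇒ ion charge 4+.
Anion [Ni…]: ligand charges -4, Ni(II) ⇒ ion charge 2−.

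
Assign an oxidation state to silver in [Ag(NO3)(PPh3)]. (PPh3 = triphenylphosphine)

+1

No counter-ion: the bracketed complex is neutral.
Ligand charges: 1×PPh3 neutral; 1×NO3 = -1; sum -1.
Ag + (-1) = 0 ⇒ Ag is +1.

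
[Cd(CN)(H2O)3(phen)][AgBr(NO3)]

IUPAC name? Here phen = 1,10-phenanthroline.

triaquacyano(1,10-phenanthroline)cadmium(II) bromonitratoargentate(I)

Cadmium is always +2 in its complexes; the cation's ligand charges sum to -1, so the complex cation is 1+.
A 1:1 salt means the anion carries the equal and opposite charge, 1−.
Anion: ligand charges sum to -2; for the ion to be 1−, Ag = +1.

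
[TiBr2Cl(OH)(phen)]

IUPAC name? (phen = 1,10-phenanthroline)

There is no counter-ion, so the complex is neutral overall.
Ligand charges: 1×chloro (-1 each), 1×hydroxo (-1 each), 2×bromo (-1 each), 1×1,10-phenanthroline (neutral); total -4. So Ti + (-4) = 0, giving Ti = +4.
Ligands are named alphabetically: bromo before chloro before hydroxo before phenanthroline.

dibromochlorohydroxo(1,10-phenanthroline)titanium(IV)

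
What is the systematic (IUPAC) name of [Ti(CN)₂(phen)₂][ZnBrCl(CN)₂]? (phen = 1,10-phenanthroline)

dicyanobis(1,10-phenanthroline)titanium(IV) bromochlorodicyanozincate(II)

Both ions are complex: the cation is named first with the plain metal name, the anion second with the -ate form; each ion's ligands are alphabetised independently.
Zinc is always +2 in its complexes; the anion's ligand charges sum to -4, so the complex anion is 2−.
A 1:1 salt means the cation carries the equal and opposite charge, 2+.
Cation: ligand charges sum to -2; for the ion to be 2+, Ti = +4.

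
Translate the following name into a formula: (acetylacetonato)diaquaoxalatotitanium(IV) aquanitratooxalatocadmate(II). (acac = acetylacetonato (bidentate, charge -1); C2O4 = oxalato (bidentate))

Cation [Ti…]: ligand charges -3, Ti(IV) ⇒ ion charge 1+.
Anion [Cd…]: ligand charges -3, Cd(II) ⇒ ion charge 1−.
One 1+ cation balances one 1− anion.

[Ti(acac)(C2O4)(H2O)2][Cd(C2O4)(H2O)(NO3)]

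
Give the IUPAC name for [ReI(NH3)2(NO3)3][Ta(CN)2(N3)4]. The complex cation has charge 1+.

diammineiodotrinitratorhenium(V) tetraazidodicyanotantalate(V)

The complex cation is given as 1+; its ligand charges sum to -4, so Re = +5.
A 1:1 salt means the anion carries the equal and opposite charge, 1−.
Anion: ligand charges sum to -6; for the ion to be 1−, Ta = +5.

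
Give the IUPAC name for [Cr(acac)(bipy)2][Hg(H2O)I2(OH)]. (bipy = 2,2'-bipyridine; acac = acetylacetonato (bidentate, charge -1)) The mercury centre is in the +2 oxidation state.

Hg is given as +2; the anion's ligand charges sum to -3, so the complex anion is 1−.
A 1:1 salt means the cation carries the equal and opposite charge, 1+.
Cation: ligand charges sum to -1; for the ion to be 1+, Cr = +2.

(acetylacetonato)bis(2,2'-bipyridine)chromium(II) aquahydroxodiiodomercurate(II)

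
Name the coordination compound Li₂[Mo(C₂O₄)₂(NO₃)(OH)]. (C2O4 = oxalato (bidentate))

lithium hydroxonitratodioxalatomolybdate(IV)

The 2 lithium counter-ions carry a total charge of +2, so each complex ion is 2−.
Ligand charges: 1×hydroxo (-1 each), 2×oxalato (-2 each), 1×nitrato (-1 each); total -6. So Mo + (-6) = 2−, giving Mo = +4.
The complex ion is anionic, so molybdenum takes the -ate form molybdate(IV).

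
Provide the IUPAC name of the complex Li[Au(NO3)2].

The 1 lithium counter-ion carries a total charge of +1, so each complex ion is 1−.
Ligand charges: 2×nitrato (-1 each); total -2. So Au + (-2) = 1−, giving Au = +1.
The complex ion is anionic, so gold takes the -ate form aurate(I).

lithium dinitratoaurate(I)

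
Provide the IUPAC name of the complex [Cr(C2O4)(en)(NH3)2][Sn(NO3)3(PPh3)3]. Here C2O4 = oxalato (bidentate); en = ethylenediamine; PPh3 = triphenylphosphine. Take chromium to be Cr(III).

diammine(ethylenediamine)oxalatochromium(III) trinitratotris(triphenylphosphine)stannate(II)

Both ions are complex: the cation is named first with the plain metal name, the anion second with the -ate form; each ion's ligands are alphabetised independently.
Cr is given as +3; the cation's ligand charges sum to -2, so the complex cation is 1+.
A 1:1 salt means the anion carries the equal and opposite charge, 1−.
Anion: ligand charges sum to -3; for the ion to be 1−, Sn = +2.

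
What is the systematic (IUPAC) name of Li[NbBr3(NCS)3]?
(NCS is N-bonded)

The 1 lithium counter-ion carries a total charge of +1, so each complex ion is 1−.
Ligand charges: 3×isothiocyanato (-1 each), 3×bromo (-1 each); total -6. So Nb + (-6) = 1−, giving Nb = +5.
Ligands are named alphabetically: bromo before isothiocyanato.
The complex ion is anionic, so niobium takes the -ate form niobate(V).

lithium tribromotriisothiocyanatoniobate(V)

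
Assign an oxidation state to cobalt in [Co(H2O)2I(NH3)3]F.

1 fluoride outside the brackets (-1 each) → the complex ion is 1+.
Ligand charges: 3×NH3 neutral; 1×I = -1; 2×H2O neutral; sum -1.
Co + (-1) = 1+ ⇒ Co is +2.

+2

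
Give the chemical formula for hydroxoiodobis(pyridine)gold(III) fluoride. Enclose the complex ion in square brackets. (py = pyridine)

[AuI(OH)(py)2]F

Ligands: 1 hydroxo (OH, -1), 2 pyridine (py, neutral), 1 iodo (I, -1). Ligand charge sum = -2.
Charge balance with fluoride (-1) requires 1 complex ion per 1 fluoride.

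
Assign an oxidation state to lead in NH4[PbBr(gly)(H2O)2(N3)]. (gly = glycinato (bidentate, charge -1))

1 ammonium outside the brackets (+1 each) → the complex ion is 1−.
Ligand charges: 1×gly = -1; 1×Br = -1; 1×N3 = -1; 2×H2O neutral; sum -3.
Pb + (-3) = 1− ⇒ Pb is +2.

+2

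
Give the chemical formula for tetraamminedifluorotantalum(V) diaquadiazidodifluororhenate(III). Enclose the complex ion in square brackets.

[TaF2(NH3)4][ReF2(H2O)2(N3)2]3

Cation [Ta…]: ligand charges -2, Ta(V) ⇒ ion charge 3+.
Anion [Re…]: ligand charges -4, Re(III) ⇒ ion charge 1−.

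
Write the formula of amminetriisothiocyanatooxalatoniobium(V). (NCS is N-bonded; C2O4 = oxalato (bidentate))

[Nb(C2O4)(NCS)3(NH3)]

Ligands: 3 isothiocyanato (NCS, -1), 1 oxalato (C2O4, -2), 1 ammine (NH3, neutral). Ligand charge sum = -5.
With Nb in oxidation state +5, the complex ion is [Nb...].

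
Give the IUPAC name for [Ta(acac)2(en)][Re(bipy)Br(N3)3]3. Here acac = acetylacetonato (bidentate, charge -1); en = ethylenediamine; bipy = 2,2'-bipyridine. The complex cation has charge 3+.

Both ions are complex: the cation is named first with the plain metal name, the anion second with the -ate form; each ion's ligands are alphabetised independently.
The complex cation is given as 3+; its ligand charges sum to -2, so Ta = +5.
With 3 anions per cation, each anion must be 3/3 = 1−.
Anion: ligand charges sum to -4; for the ion to be 1−, Re = +3.

bis(acetylacetonato)(ethylenediamine)tantalum(V) triazido(2,2'-bipyridine)bromorhenate(III)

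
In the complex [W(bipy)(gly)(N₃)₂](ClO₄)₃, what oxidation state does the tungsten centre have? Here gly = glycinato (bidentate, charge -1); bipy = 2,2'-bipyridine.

3 perchlorate outside the brackets (-1 each) → the complex ion is 3+.
Ligand charges: 1×gly = -1; 1×bipy neutral; 2×N3 = -2; sum -3.
W + (-3) = 3+ ⇒ W is +6.

+6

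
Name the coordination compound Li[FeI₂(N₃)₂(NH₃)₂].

The 1 lithium counter-ion carries a total charge of +1, so each complex ion is 1−.
Ligand charges: 2×ammine (neutral), 2×iodo (-1 each), 2×azido (-1 each); total -4. So Fe + (-4) = 1−, giving Fe = +3.
The complex ion is anionic, so iron takes the -ate form ferrate(III).

lithium diamminediazidodiiodoferrate(III)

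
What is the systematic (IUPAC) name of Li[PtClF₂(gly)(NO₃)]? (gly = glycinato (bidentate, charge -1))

The 1 lithium counter-ion carries a total charge of +1, so each complex ion is 1−.
Ligand charges: 2×fluoro (-1 each), 1×chloro (-1 each), 1×glycinato (-1 each), 1×nitrato (-1 each); total -5. So Pt + (-5) = 1−, giving Pt = +4.
The complex ion is anionic, so platinum takes the -ate form platinate(IV).

lithium chlorodifluoro(glycinato)nitratoplatinate(IV)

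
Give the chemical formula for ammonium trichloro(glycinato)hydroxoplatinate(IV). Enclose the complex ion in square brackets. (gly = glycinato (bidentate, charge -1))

Ligands: 3 chloro (Cl, -1), 1 hydroxo (OH, -1), 1 glycinato (gly, -1). Ligand charge sum = -5.
With Pt in oxidation state +4, the complex ion is [Pt...]^1−.
Charge balance with ammonium (+1) requires 1 complex ion per 1 ammonium.

NH4[PtCl3(gly)(OH)]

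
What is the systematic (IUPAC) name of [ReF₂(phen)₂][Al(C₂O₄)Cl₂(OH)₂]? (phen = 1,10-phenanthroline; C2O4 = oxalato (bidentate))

difluorobis(1,10-phenanthroline)rhenium(V) dichlorodihydroxooxalatoaluminate(III)

Both ions are complex: the cation is named first with the plain metal name, the anion second with the -ate form; each ion's ligands are alphabetised independently.
Aluminium is always +3 in its complexes; the anion's ligand charges sum to -6, so the complex anion is 3−.
A 1:1 salt means the cation carries the equal and opposite charge, 3+.
Cation: ligand charges sum to -2; for the ion to be 3+, Re = +5.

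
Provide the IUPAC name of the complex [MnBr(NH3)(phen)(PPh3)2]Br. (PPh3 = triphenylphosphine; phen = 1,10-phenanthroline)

amminebromo(1,10-phenanthroline)bis(triphenylphosphine)manganese(II) bromide

The 1 bromide counter-ion carries a total charge of -1, so each complex ion is 1+.
Ligand charges: 2×triphenylphosphine (neutral), 1×1,10-phenanthroline (neutral), 1×ammine (neutral), 1×bromo (-1 each); total -1. So Mn + (-1) = 1+, giving Mn = +2.
Ligands are named alphabetically: ammine before bromo before phenanthroline before triphenylphosphine.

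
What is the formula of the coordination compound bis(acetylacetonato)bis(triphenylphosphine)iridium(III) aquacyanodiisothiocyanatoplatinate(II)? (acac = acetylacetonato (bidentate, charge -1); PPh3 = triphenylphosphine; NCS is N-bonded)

Cation [Ir…]: ligand charges -2, Ir(III) ⇒ ion charge 1+.
Anion [Pt…]: ligand charges -3, Pt(II) ⇒ ion charge 1−.
One 1+ cation balances one 1− anion.

[Ir(acac)2(PPh3)2][Pt(CN)(H2O)(NCS)2]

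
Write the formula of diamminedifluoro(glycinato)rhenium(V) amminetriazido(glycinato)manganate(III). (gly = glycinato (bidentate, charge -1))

Cation [Re…]: ligand charges -3, Re(V) ⇒ ion charge 2+.
Anion [Mn…]: ligand charges -4, Mn(III) ⇒ ion charge 1−.
One 2+ cation requires 2 of the 1− anion.

[ReF2(gly)(NH3)2][Mn(gly)(N3)3(NH3)]2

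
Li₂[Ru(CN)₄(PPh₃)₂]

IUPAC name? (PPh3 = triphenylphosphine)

The 2 lithium counter-ions carry a total charge of +2, so each complex ion is 2−.
Ligand charges: 2×triphenylphosphine (neutral), 4×cyano (-1 each); total -4. So Ru + (-4) = 2−, giving Ru = +2.
Ligands are named alphabetically: cyano before triphenylphosphine.
The complex ion is anionic, so ruthenium takes the -ate form ruthenate(II).

lithium tetracyanobis(triphenylphosphine)ruthenate(II)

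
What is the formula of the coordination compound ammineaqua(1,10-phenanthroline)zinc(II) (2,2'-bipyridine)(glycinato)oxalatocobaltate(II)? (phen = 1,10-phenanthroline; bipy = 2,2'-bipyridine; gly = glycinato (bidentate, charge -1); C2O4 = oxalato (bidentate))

Cation [Zn…]: ligand charges 0, Zn(II) ⇒ ion charge 2+.
Anion [Co…]: ligand charges -3, Co(II) ⇒ ion charge 1−.
One 2+ cation requires 2 of the 1− anion.

[Zn(H2O)(NH3)(phen)][Co(bipy)(C2O4)(gly)]2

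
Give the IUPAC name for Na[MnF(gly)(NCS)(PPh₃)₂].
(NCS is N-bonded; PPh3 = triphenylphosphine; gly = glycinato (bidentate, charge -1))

The 1 sodium counter-ion carries a total charge of +1, so each complex ion is 1−.
Ligand charges: 1×isothiocyanato (-1 each), 1×fluoro (-1 each), 2×triphenylphosphine (neutral), 1×glycinato (-1 each); total -3. So Mn + (-3) = 1−, giving Mn = +2.
Ligands are named alphabetically: fluoro before glycinato before isothiocyanato before triphenylphosphine.
The complex ion is anionic, so manganese takes the -ate form manganate(II).

sodium fluoro(glycinato)isothiocyanatobis(triphenylphosphine)manganate(II)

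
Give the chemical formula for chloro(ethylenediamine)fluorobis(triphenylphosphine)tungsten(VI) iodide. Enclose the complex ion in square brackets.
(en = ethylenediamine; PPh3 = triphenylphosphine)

[WCl(en)F(PPh3)2]I4

Ligands: 1 chloro (Cl, -1), 1 ethylenediamine (en, neutral), 1 fluoro (F, -1), 2 triphenylphosphine (PPh3, neutral). Ligand charge sum = -2.
Charge balance with iodide (-1) requires 1 complex ion per 4 iodide.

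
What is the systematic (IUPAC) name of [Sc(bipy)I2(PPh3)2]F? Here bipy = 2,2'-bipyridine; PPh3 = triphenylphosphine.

(2,2'-bipyridine)diiodobis(triphenylphosphine)scandium(III) fluoride

The 1 fluoride counter-ion carries a total charge of -1, so each complex ion is 1+.
Ligand charges: 1×2,2'-bipyridine (neutral), 2×iodo (-1 each), 2×triphenylphosphine (neutral); total -2. So Sc + (-2) = 1+, giving Sc = +3.
Ligands are named alphabetically: bipyridine before iodo before triphenylphosphine.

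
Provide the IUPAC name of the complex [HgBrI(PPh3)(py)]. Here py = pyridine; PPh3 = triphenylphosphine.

bromoiodo(pyridine)(triphenylphosphine)mercury(II)

There is no counter-ion, so the complex is neutral overall.
Ligand charges: 1×pyridine (neutral), 1×bromo (-1 each), 1×iodo (-1 each), 1×triphenylphosphine (neutral); total -2. So Hg + (-2) = 0, giving Hg = +2.
Ligands are named alphabetically: bromo before iodo before pyridine before triphenylphosphine.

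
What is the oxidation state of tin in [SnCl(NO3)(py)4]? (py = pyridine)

No counter-ion: the bracketed complex is neutral.
Ligand charges: 4×py neutral; 1×NO3 = -1; 1×Cl = -1; sum -2.
Sn + (-2) = 0 ⇒ Sn is +2.

+2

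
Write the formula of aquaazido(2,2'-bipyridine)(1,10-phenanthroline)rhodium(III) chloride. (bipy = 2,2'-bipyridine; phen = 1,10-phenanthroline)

[Rh(bipy)(H2O)(N3)(phen)]Cl2

Ligands: 1 azido (N3, -1), 1 2,2'-bipyridine (bipy, neutral), 1 1,10-phenanthroline (phen, neutral), 1 aqua (H2O, neutral). Ligand charge sum = -1.
With Rh in oxidation state +3, the complex ion is [Rh...]^2+.
Charge balance with chloride (-1) requires 1 complex ion per 2 chloride.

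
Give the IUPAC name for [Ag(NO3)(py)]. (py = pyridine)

nitrato(pyridine)silver(I)

There is no counter-ion, so the complex is neutral overall.
Ligand charges: 1×pyridine (neutral), 1×nitrato (-1 each); total -1. So Ag + (-1) = 0, giving Ag = +1.
Ligands are named alphabetically: nitrato before pyridine.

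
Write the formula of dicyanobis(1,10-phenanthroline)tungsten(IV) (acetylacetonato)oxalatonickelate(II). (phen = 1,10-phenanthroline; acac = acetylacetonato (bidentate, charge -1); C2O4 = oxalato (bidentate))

[W(CN)2(phen)2][Ni(acac)(C2O4)]2

Cation [W…]: ligand charges -2, W(IV) ⇒ ion charge 2+.
Anion [Ni…]: ligand charges -3, Ni(II) ⇒ ion charge 1−.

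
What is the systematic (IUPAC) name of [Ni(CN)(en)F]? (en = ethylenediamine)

There is no counter-ion, so the complex is neutral overall.
Ligand charges: 1×fluoro (-1 each), 1×cyano (-1 each), 1×ethylenediamine (neutral); total -2. So Ni + (-2) = 0, giving Ni = +2.
Ligands are named alphabetically: cyano before ethylenediamine before fluoro.

cyano(ethylenediamine)fluoronickel(II)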